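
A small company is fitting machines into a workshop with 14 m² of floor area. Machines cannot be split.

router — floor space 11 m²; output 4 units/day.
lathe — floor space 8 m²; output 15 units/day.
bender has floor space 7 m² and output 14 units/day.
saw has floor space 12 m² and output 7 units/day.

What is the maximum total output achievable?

15

lathe: floor space 8 ≤ 14, output 15.
bender: floor space 7 ≤ 14, output 14.
saw: floor space 12 ≤ 14, output 7.
Best is lathe with total output 15.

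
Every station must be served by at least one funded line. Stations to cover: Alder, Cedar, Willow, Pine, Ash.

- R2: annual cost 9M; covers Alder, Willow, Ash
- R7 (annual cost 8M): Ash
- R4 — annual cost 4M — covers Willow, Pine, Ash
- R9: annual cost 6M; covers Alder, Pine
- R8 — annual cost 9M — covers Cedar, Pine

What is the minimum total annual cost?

The greedy cost-per-new-station heuristic would pick R4, R9, and R8 for 19, but a cheaper cover exists.
Choose R2 and R8: together they cover Alder, Cedar, Willow, Pine, Ash — every station.
Total annual cost: 9 + 9 = 18.
No cover costs less than 18.

18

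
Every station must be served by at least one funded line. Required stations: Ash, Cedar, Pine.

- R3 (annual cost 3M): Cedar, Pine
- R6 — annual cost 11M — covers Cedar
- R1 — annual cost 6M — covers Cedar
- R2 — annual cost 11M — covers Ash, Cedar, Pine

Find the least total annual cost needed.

11

This is an integer covering problem.
The greedy cost-per-new-station heuristic would pick R3 and R2 for 14, but a cheaper cover exists.
R2 alone covers Ash, Cedar, Pine — every station.
Total annual cost: 11.
No cover costs less than 11.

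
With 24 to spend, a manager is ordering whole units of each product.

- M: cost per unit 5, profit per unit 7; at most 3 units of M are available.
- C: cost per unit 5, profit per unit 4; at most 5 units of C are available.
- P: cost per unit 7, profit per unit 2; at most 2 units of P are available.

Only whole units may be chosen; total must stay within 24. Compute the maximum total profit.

M has the best ratio (7/5); taking only M gives at most 3×7 = 21 (stopped by the supply cap of 3).
Mixing does better — 3×M and 1×C: cost 20 ≤ 24, profit 3·7 + 1·4 = 25.

25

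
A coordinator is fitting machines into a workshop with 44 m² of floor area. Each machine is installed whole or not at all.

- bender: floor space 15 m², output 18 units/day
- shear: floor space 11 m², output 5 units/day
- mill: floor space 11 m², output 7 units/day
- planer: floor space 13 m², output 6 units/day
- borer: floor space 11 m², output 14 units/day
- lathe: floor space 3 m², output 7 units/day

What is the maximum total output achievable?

bender + shear + borer + lathe: floor space 15 + 11 + 11 + 3 = 40 ≤ 44, output 18 + 5 + 14 + 7 = 44.
bender + mill + borer + lathe: floor space 15 + 11 + 11 + 3 = 40 ≤ 44, output 18 + 7 + 14 + 7 = 46.
bender + planer + borer + lathe: floor space 15 + 13 + 11 + 3 = 42 ≤ 44, output 18 + 6 + 14 + 7 = 45.
Best is bender, mill, borer, and lathe with total output 46.

46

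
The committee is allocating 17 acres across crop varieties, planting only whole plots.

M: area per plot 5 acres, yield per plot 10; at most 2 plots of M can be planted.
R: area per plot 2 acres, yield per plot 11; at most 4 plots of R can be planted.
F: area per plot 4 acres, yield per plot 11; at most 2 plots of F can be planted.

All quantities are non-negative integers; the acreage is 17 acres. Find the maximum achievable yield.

66

This is a bounded integer knapsack.
R has the best ratio (11/2); taking only R gives at most 4×11 = 44 (stopped by the supply cap of 4).
Mixing does better — 4×R and 2×F: area 16 ≤ 17, yield 4·11 + 2·11 = 66.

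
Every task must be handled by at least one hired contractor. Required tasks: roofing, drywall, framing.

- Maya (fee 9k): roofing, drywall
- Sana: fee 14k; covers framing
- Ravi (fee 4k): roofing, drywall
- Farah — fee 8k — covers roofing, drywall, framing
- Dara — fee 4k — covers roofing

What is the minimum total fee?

Farah alone covers roofing, drywall, framing — every task.
Total fee: 8.

8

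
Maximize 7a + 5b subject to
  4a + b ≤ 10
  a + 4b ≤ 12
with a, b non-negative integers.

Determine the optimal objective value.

The continuous relaxation peaks at (1.87, 2.53) with value 25.73; rounding to a feasible lattice point costs some objective.
(a,b)=(2,2): 4·2+1·2=10≤10, 1·2+4·2=10≤12, objective 24.
(a,b)=(2,1): 4·2+1·1=9≤10, 1·2+4·1=6≤12, objective 19.
(a,b)=(1,2): 4·1+1·2=6≤10, 1·1+4·2=9≤12, objective 17.
Maximum is 24 at (a,b)=(2,2).

24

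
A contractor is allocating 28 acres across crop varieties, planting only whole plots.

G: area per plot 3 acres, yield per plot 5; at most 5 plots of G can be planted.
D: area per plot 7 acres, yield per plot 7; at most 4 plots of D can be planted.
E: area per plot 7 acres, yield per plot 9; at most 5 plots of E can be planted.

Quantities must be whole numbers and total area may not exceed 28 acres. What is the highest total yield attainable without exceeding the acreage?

This is a bounded integer knapsack.
G has the best ratio (5/3); taking only G gives at most 5×5 = 25 (stopped by the supply cap of 5).
Mixing does better — 4×G and 2×E: area 26 ≤ 28, yield 4·5 + 2·9 = 38.

38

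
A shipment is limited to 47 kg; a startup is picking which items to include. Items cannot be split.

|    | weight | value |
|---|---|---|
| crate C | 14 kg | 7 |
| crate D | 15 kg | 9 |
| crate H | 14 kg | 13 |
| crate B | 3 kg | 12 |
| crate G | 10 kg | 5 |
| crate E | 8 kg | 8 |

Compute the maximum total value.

Allowing fractional choices, the relaxed optimum would be about 45.5, but items are indivisible.
crate C + crate H + crate B + crate E: weight 14 + 14 + 3 + 8 = 39 ≤ 47, value 7 + 13 + 12 + 8 = 40.
crate C + crate D + crate H + crate B: weight 14 + 15 + 14 + 3 = 46 ≤ 47, value 7 + 9 + 13 + 12 = 41.
crate D + crate H + crate B + crate E: weight 15 + 14 + 3 + 8 = 40 ≤ 47, value 9 + 13 + 12 + 8 = 42.
Best is crate D, crate H, crate B, and crate E with total value 42.

42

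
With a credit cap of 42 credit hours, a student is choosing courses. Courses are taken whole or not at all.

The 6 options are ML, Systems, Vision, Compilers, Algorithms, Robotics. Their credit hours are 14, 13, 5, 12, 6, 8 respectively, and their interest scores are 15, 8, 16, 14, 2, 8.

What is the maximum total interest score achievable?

Treat it as a binary knapsack problem.
Take ML, Vision, Compilers, and Robotics: credit hours 14 + 5 + 12 + 8 = 39 ≤ 42, interest score 15 + 16 + 14 + 8 = 53.
No other feasible combination does better.

53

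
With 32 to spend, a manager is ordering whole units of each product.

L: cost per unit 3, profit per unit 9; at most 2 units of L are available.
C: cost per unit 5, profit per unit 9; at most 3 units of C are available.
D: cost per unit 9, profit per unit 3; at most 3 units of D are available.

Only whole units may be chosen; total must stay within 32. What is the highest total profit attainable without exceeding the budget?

48

Take 2×L, 3×C, and 1×D: cost 30 ≤ 32, profit 2·9 + 3·9 + 1·3 = 48.
L has the best ratio (9/3) and is taken to its limit of 2; remaining capacity is filled optimally with the others.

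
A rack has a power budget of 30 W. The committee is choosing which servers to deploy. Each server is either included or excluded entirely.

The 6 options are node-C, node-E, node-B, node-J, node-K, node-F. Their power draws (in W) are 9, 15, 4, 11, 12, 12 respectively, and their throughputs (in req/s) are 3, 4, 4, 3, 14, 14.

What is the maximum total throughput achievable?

Allowing fractional choices, the relaxed optimum would be about 32.7, but servers are indivisible.
node-C + node-B + node-K: power draw 9 + 4 + 12 = 25 ≤ 30, throughput 3 + 4 + 14 = 21.
node-K + node-F: power draw 12 + 12 = 24 ≤ 30, throughput 14 + 14 = 28.
node-B + node-K + node-F: power draw 4 + 12 + 12 = 28 ≤ 30, throughput 4 + 14 + 14 = 32.
Best is node-B, node-K, and node-F with total throughput 32.

32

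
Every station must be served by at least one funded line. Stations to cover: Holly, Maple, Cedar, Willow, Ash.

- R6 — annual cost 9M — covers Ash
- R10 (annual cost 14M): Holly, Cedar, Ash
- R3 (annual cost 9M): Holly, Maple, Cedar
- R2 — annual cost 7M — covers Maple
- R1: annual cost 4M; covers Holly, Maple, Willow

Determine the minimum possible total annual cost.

Choose R10 and R1: together they cover Holly, Maple, Cedar, Willow, Ash — every station.
Total annual cost: 14 + 4 = 18.
No cover costs less than 18.

18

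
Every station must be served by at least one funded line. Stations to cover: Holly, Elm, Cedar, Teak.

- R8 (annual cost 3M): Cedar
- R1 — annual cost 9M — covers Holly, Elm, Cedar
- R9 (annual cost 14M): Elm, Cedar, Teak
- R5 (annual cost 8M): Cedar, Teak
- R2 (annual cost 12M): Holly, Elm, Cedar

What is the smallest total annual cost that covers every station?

17

The greedy cost-per-new-station heuristic would pick R8, R1, and R5 for 20, but a cheaper cover exists.
Choose R1 and R5: together they cover Holly, Elm, Cedar, Teak — every station.
Total annual cost: 9 + 8 = 17.
No cover costs less than 17.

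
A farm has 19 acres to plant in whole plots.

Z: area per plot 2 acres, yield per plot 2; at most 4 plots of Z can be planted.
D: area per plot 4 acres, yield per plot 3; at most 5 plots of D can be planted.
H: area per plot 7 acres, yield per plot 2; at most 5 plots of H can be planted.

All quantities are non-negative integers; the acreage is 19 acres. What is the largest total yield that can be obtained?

3×Z and 3×D: area 18 ≤ 19, yield 3·2 + 3·3 = 15.
1×Z and 4×D: area 18 ≤ 19, yield 1·2 + 4·3 = 14.
Best is 15.

15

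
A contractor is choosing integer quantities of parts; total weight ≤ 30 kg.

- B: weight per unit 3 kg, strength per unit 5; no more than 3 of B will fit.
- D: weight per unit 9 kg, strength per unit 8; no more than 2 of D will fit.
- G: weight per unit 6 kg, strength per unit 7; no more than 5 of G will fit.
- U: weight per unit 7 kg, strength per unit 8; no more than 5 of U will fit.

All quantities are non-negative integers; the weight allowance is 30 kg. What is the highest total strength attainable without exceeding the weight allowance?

B has the best ratio (5/3); taking only B gives at most 3×5 = 15 (stopped by the supply cap of 3).
Mixing does better — 3×B and 3×U: weight 30 ≤ 30, strength 3·5 + 3·8 = 39.

39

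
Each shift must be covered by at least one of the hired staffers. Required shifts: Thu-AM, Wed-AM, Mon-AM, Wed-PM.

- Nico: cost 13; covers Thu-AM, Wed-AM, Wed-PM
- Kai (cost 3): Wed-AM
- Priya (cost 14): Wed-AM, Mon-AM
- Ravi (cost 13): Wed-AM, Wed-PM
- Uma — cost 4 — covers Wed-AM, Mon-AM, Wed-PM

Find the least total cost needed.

17

Choose Nico and Uma: together they cover Thu-AM, Wed-AM, Mon-AM, Wed-PM — every shift.
Total cost: 13 + 4 = 17.
No cover costs less than 17.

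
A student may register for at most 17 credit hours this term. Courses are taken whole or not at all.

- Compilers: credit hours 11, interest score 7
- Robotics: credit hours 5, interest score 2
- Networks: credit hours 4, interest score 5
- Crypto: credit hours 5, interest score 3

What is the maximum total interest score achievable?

Compilers + Networks: credit hours 11 + 4 = 15 ≤ 17, interest score 7 + 5 = 12.
Robotics + Networks + Crypto: credit hours 5 + 4 + 5 = 14 ≤ 17, interest score 2 + 5 + 3 = 10.
Best is Compilers and Networks with total interest score 12.

12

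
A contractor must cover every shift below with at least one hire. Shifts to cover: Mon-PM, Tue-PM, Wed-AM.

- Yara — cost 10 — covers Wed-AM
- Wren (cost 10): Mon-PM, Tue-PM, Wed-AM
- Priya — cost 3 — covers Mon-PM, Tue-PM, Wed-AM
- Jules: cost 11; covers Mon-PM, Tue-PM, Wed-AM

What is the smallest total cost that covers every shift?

This is a weighted set-cover instance.
Priya alone covers Mon-PM, Tue-PM, Wed-AM — every shift.
Total cost: 3.
No cover costs less than 3.

3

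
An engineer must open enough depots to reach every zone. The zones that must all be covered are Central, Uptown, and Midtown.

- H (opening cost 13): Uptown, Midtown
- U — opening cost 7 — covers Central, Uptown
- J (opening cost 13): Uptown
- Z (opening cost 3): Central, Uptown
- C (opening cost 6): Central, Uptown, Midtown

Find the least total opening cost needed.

This is an integer covering problem.
The greedy cost-per-new-zone heuristic would pick Z and C for 9, but a cheaper cover exists.
C alone covers Central, Uptown, Midtown — every zone.
Total opening cost: 6.
No cover costs less than 6.

6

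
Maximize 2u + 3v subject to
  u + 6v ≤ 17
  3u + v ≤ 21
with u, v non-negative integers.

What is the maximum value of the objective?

16

The continuous relaxation peaks at (6.41, 1.76) with value 18.12; rounding to a feasible lattice point costs some objective.
(u,v)=(5,2): 1·5+6·2=17≤17, 3·5+1·2=17≤21, objective 16.
(u,v)=(6,1): 1·6+6·1=12≤17, 3·6+1·1=19≤21, objective 15.
The best lattice point is (5,2), giving 16.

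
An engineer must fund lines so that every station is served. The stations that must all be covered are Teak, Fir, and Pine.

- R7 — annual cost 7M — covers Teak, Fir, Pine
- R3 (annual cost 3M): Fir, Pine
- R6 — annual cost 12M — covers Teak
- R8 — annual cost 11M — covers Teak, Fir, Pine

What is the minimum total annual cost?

R7 alone covers Teak, Fir, Pine — every station.
Total annual cost: 7.

7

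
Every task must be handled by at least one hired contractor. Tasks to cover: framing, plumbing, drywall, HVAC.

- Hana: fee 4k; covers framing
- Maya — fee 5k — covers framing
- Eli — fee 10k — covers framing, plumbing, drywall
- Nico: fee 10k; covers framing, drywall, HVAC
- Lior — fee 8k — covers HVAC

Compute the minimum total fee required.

18

Choose Eli and Lior: together they cover framing, plumbing, drywall, HVAC — every task.
Total fee: 10 + 8 = 18.
No cover costs less than 18.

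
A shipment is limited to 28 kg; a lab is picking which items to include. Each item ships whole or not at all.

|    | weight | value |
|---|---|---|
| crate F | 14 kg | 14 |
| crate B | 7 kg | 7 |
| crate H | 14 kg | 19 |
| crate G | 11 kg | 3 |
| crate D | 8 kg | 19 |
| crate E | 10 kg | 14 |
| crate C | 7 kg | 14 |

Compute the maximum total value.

Take crate D, crate E, and crate C: weight 8 + 10 + 7 = 25 ≤ 28, value 19 + 14 + 14 = 47.
No other feasible combination does better.

47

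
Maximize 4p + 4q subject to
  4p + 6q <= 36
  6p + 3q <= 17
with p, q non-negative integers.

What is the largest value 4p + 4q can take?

20

Relaxing integrality, the LP optimum is 22.67 at (p,q) = (0, 5.67), which is not an integer point.
(p,q)=(0,5) is feasible, giving 20.
(p,q)=(0,4) is feasible, giving 16.
Maximum is 20 at (p,q)=(0,5).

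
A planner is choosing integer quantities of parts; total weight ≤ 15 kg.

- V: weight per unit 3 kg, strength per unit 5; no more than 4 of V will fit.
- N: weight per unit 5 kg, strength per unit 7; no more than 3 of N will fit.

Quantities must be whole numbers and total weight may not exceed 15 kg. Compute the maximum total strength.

This is a bounded integer knapsack.
V has the best ratio (5/3); taking only V gives at most 4×5 = 20 (stopped by the supply cap of 4).
Mixing does better — 3×V and 1×N: weight 14 ≤ 15, strength 3·5 + 1·7 = 22.

22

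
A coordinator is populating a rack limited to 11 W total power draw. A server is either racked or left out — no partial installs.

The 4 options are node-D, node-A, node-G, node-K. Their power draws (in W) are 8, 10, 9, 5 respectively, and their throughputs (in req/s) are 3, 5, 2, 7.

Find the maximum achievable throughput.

7

This is an integer program with binary decision variables.
Allowing fractional choices, the relaxed optimum would be about 10.0, but servers are indivisible.
node-A: power draw 10 ≤ 11, throughput 5.
node-K: power draw 5 ≤ 11, throughput 7.
Best is node-K with total throughput 7.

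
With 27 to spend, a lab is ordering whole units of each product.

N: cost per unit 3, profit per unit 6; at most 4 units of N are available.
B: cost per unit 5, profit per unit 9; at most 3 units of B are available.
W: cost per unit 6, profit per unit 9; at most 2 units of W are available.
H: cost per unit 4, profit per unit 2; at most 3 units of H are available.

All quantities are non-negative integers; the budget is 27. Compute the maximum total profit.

51

This is a bounded integer knapsack.
2×N, 3×B, and 1×W: cost 27 ≤ 27, profit 2·6 + 3·9 + 1·9 = 48.
4×N and 3×B: cost 27 ≤ 27, profit 4·6 + 3·9 = 51.
Best is 51.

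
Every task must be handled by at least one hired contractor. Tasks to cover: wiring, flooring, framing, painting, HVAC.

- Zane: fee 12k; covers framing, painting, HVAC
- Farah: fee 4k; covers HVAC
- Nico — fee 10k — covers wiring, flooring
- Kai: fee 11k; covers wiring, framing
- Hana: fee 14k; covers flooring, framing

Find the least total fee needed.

22

Choose Zane and Nico: together they cover wiring, flooring, framing, painting, HVAC — every task.
Total fee: 12 + 10 = 22.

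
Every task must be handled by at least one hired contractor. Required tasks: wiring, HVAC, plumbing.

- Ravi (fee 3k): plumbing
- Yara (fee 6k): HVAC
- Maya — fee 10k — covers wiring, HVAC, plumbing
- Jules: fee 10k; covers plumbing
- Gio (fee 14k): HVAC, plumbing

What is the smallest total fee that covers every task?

10

Maya alone covers wiring, HVAC, plumbing — every task.
Total fee: 10.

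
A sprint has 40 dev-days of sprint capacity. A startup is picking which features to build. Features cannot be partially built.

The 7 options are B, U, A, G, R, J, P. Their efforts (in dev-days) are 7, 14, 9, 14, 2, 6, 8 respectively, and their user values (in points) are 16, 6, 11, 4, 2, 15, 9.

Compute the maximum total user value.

Treat it as a binary knapsack problem.
Take B, A, R, J, and P: effort 7 + 9 + 2 + 6 + 8 = 32 ≤ 40, user value 16 + 11 + 2 + 15 + 9 = 53.
No other feasible combination does better.

53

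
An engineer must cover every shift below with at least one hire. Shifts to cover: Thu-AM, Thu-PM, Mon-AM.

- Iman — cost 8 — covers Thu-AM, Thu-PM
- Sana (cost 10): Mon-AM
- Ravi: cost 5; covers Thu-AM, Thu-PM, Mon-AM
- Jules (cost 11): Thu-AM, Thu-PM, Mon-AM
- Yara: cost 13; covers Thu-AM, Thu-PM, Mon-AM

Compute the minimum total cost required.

Ravi alone covers Thu-AM, Thu-PM, Mon-AM — every shift.
Total cost: 5.
No cover costs less than 5.

5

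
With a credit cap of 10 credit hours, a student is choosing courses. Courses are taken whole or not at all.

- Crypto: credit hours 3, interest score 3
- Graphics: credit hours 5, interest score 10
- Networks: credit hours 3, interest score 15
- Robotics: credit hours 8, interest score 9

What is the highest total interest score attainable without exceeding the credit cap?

25

Take Graphics and Networks: credit hours 5 + 3 = 8 ≤ 10, interest score 10 + 15 = 25.
No other feasible combination does better.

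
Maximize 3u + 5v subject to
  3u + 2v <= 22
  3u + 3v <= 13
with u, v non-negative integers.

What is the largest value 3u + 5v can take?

(u,v)=(0,4): 3·0+2·4=8≤22, 3·0+3·4=12≤13, objective 20.
(u,v)=(1,3): 3·1+2·3=9≤22, 3·1+3·3=12≤13, objective 18.
The best lattice point is (0,4), giving 20.

20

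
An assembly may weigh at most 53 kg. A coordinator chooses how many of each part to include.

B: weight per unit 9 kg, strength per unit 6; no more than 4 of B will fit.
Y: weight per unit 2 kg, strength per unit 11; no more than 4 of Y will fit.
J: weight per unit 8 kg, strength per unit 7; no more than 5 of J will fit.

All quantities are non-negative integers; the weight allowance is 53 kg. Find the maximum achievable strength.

79

Y has the best ratio (11/2); taking only Y gives at most 4×11 = 44 (stopped by the supply cap of 4).
Mixing does better — 4×Y and 5×J: weight 48 ≤ 53, strength 4·11 + 5·7 = 79.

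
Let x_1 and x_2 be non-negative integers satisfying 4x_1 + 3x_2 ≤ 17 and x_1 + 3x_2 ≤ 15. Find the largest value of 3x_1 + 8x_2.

(x_1,x_2)=(0,5): 4·0+3·5=15≤17, 1·0+3·5=15≤15, objective 40.
(x_1,x_2)=(1,4): 4·1+3·4=16≤17, 1·1+3·4=13≤15, objective 35.
(x_1,x_2)=(0,4): 4·0+3·4=12≤17, 1·0+3·4=12≤15, objective 32.
(x_1,x_2)=(1,3): 4·1+3·3=13≤17, 1·1+3·3=10≤15, objective 27.
The best lattice point is (0,5), giving 40.

40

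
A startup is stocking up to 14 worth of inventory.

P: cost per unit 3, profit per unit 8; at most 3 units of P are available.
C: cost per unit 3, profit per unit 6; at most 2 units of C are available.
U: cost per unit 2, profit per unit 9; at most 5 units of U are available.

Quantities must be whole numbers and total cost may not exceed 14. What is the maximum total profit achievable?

53

This is a bounded integer knapsack.
1×P and 5×U: cost 13 ≤ 14, profit 1·8 + 5·9 = 53.
2×P and 4×U: cost 14 ≤ 14, profit 2·8 + 4·9 = 52.
Best is 53.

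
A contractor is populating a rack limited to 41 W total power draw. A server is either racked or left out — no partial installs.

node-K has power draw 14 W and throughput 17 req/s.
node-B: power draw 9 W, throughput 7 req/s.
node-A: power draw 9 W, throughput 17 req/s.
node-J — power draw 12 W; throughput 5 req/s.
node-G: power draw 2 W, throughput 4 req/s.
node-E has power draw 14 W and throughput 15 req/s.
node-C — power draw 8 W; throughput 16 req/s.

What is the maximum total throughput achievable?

Allowing fractional choices, the relaxed optimum would be about 62.6, but servers are indivisible.
node-K + node-A + node-G + node-C: power draw 14 + 9 + 2 + 8 = 33 ≤ 41, throughput 17 + 17 + 4 + 16 = 54.
node-B + node-A + node-E + node-C: power draw 9 + 9 + 14 + 8 = 40 ≤ 41, throughput 7 + 17 + 15 + 16 = 55.
node-K + node-B + node-A + node-C: power draw 14 + 9 + 9 + 8 = 40 ≤ 41, throughput 17 + 7 + 17 + 16 = 57.
Best is node-K, node-B, node-A, and node-C with total throughput 57.

57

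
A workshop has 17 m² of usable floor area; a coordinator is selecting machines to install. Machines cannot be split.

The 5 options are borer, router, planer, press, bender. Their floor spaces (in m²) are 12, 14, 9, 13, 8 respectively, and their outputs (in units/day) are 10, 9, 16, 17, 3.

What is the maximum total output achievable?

press: floor space 13 ≤ 17, output 17.
planer: floor space 9 ≤ 17, output 16.
planer + bender: floor space 9 + 8 = 17 ≤ 17, output 16 + 3 = 19.
Best is planer and bender with total output 19.

19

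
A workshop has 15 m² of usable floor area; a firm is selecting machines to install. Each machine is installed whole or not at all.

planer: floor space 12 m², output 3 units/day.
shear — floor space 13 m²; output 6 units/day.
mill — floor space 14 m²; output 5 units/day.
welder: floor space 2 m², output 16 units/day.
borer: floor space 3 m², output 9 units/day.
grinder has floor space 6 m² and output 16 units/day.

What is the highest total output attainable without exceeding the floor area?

41

Allowing fractional choices, the relaxed optimum would be about 42.8, but machines are indivisible.
welder + borer + grinder: floor space 2 + 3 + 6 = 11 ≤ 15, output 16 + 9 + 16 = 41.
welder + grinder: floor space 2 + 6 = 8 ≤ 15, output 16 + 16 = 32.
Best is welder, borer, and grinder with total output 41.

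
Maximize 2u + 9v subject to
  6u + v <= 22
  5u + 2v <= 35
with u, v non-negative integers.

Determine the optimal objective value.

The continuous relaxation peaks at (0, 17.5) with value 157.50; rounding to a feasible lattice point costs some objective.
(u,v)=(0,17): 6·0+1·17=17≤22, 5·0+2·17=34≤35, objective 153.
(u,v)=(0,16): 6·0+1·16=16≤22, 5·0+2·16=32≤35, objective 144.
No feasible integer point exceeds 153.

153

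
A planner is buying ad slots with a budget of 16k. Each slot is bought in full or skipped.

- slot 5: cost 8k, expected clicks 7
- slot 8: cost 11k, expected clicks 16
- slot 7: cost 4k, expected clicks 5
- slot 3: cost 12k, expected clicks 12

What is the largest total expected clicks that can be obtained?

slot 8 + slot 7: cost 11 + 4 = 15 ≤ 16, expected clicks 16 + 5 = 21.
slot 8: cost 11 ≤ 16, expected clicks 16.
slot 7 + slot 3: cost 4 + 12 = 16 ≤ 16, expected clicks 5 + 12 = 17.
Best is slot 8 and slot 7 with total expected clicks 21.

21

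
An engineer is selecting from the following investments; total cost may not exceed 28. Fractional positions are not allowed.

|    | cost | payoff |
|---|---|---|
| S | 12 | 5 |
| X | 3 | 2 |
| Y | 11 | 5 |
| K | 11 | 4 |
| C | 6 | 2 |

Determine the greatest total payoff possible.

12

Allowing fractional choices, the relaxed optimum would be about 12.7, but investments are indivisible.
S + X + Y: cost 12 + 3 + 11 = 26 ≤ 28, payoff 5 + 2 + 5 = 12.
X + Y + K: cost 3 + 11 + 11 = 25 ≤ 28, payoff 2 + 5 + 4 = 11.
S + X + K: cost 12 + 3 + 11 = 26 ≤ 28, payoff 5 + 2 + 4 = 11.
Best is S, X, and Y with total payoff 12.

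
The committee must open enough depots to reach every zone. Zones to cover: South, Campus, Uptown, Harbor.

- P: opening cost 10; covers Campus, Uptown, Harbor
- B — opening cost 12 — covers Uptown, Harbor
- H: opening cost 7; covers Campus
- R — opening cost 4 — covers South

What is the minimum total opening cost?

This is an integer covering problem.
Choose P and R: together they cover South, Campus, Uptown, Harbor — every zone.
Total opening cost: 10 + 4 = 14.
No cover costs less than 14.

14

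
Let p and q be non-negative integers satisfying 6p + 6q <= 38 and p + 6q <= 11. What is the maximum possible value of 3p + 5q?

Relaxing integrality, the LP optimum is 20.87 at (p,q) = (5.4, 0.933), which is not an integer point.
(p,q)=(5,1) is feasible, giving 20.
(p,q)=(6,0) is feasible, giving 18.
(p,q)=(4,1) is feasible, giving 17.
Maximum is 20 at (p,q)=(5,1).

20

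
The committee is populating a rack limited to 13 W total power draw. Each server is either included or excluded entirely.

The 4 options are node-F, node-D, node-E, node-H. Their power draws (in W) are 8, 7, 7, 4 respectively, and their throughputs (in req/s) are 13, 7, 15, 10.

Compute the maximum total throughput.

Allowing fractional choices, the relaxed optimum would be about 28.2, but servers are indivisible.
node-F + node-H: power draw 8 + 4 = 12 ≤ 13, throughput 13 + 10 = 23.
node-E + node-H: power draw 7 + 4 = 11 ≤ 13, throughput 15 + 10 = 25.
node-D + node-H: power draw 7 + 4 = 11 ≤ 13, throughput 7 + 10 = 17.
Best is node-E and node-H with total throughput 25.

25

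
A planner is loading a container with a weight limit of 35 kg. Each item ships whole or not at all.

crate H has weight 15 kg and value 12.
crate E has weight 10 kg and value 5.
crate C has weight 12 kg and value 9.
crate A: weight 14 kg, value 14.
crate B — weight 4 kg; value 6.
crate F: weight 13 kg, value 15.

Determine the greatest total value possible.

35

crate A + crate B + crate F: weight 14 + 4 + 13 = 31 ≤ 35, value 14 + 6 + 15 = 35.
crate H + crate B + crate F: weight 15 + 4 + 13 = 32 ≤ 35, value 12 + 6 + 15 = 33.
crate H + crate A + crate B: weight 15 + 14 + 4 = 33 ≤ 35, value 12 + 14 + 6 = 32.
Best is crate A, crate B, and crate F with total value 35.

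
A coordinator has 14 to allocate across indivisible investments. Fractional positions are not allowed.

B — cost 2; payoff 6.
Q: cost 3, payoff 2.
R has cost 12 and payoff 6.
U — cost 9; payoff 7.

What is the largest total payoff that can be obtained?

B + U: cost 2 + 9 = 11 ≤ 14, payoff 6 + 7 = 13.
B + Q + U: cost 2 + 3 + 9 = 14 ≤ 14, payoff 6 + 2 + 7 = 15.
Best is B, Q, and U with total payoff 15.

15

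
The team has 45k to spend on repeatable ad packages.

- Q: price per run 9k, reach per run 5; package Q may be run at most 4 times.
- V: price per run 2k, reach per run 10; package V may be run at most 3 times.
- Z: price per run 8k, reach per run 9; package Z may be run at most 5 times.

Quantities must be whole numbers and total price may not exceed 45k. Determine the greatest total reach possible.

66

Take 3×V and 4×Z: price 38 ≤ 45, reach 3·10 + 4·9 = 66.
V has the best ratio (10/2) and is taken to its limit of 3; remaining capacity is filled optimally with the others.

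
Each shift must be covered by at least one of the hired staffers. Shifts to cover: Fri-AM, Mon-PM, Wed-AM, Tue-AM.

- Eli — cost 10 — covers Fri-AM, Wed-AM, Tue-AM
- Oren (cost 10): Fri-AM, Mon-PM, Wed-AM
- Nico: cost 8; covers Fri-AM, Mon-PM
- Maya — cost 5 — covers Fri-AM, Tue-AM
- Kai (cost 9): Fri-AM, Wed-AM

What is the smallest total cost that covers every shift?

15

Choose Oren and Maya: together they cover Fri-AM, Mon-PM, Wed-AM, Tue-AM — every shift.
Total cost: 10 + 5 = 15.
No cover costs less than 15.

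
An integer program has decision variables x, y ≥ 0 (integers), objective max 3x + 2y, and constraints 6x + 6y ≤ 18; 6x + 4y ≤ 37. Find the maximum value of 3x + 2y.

9

(x,y)=(3,0): 6·3+6·0=18≤18, 6·3+4·0=18≤37, objective 9.
(x,y)=(2,1): 6·2+6·1=18≤18, 6·2+4·1=16≤37, objective 8.
(x,y)=(2,0): 6·2+6·0=12≤18, 6·2+4·0=12≤37, objective 6.
Maximum is 9 at (x,y)=(3,0).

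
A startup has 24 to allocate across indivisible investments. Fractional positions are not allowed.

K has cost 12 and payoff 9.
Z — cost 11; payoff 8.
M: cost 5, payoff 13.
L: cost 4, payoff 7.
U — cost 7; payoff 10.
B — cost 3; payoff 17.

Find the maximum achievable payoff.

Take M, L, U, and B: cost 5 + 4 + 7 + 3 = 19 ≤ 24, payoff 13 + 7 + 10 + 17 = 47.
No other feasible combination does better.

47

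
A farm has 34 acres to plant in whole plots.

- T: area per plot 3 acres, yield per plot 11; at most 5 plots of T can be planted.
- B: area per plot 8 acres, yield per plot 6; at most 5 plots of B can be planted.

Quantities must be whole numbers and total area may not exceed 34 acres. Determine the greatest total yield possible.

67

T has the best ratio (11/3); taking only T gives at most 5×11 = 55 (stopped by the supply cap of 5).
Mixing does better — 5×T and 2×B: area 31 ≤ 34, yield 5·11 + 2·6 = 67.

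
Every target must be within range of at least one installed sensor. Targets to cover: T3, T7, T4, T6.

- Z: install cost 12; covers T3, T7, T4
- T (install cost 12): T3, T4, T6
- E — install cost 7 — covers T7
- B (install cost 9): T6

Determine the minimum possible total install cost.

19

Choose T and E: together they cover T3, T7, T4, T6 — every target.
Total install cost: 12 + 7 = 19.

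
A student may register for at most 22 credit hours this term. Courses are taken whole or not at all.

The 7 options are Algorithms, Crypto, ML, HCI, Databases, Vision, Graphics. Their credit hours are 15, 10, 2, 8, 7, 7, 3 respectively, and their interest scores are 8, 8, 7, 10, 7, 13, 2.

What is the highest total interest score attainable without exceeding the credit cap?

32

ML + HCI + Vision: credit hours 2 + 8 + 7 = 17 ≤ 22, interest score 7 + 10 + 13 = 30.
ML + HCI + Vision + Graphics: credit hours 2 + 8 + 7 + 3 = 20 ≤ 22, interest score 7 + 10 + 13 + 2 = 32.
Best is ML, HCI, Vision, and Graphics with total interest score 32.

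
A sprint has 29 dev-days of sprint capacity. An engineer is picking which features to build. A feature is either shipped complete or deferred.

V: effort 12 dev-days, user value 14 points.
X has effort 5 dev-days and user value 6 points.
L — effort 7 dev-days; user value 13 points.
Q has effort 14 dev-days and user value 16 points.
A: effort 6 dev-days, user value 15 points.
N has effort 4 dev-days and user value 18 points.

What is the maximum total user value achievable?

This is an integer program with binary decision variables.
Allowing fractional choices, the relaxed optimum would be about 60.2, but features are indivisible.
V + L + A + N: effort 12 + 7 + 6 + 4 = 29 ≤ 29, user value 14 + 13 + 15 + 18 = 60.
X + Q + A + N: effort 5 + 14 + 6 + 4 = 29 ≤ 29, user value 6 + 16 + 15 + 18 = 55.
Best is V, L, A, and N with total user value 60.

60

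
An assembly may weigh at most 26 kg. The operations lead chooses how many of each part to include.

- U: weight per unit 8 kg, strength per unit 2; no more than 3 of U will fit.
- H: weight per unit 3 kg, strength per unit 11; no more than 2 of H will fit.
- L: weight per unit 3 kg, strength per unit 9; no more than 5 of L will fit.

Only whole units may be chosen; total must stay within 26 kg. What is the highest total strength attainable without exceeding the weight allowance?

This is a bounded integer knapsack.
1×U, 2×H, and 4×L: weight 26 ≤ 26, strength 1·2 + 2·11 + 4·9 = 60.
2×H and 5×L: weight 21 ≤ 26, strength 2·11 + 5·9 = 67.
Best is 67.

67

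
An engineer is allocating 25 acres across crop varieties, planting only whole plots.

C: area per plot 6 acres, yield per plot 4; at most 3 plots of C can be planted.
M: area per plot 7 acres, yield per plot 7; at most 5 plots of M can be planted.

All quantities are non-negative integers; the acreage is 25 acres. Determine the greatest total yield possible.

21

Take 3×M: area 21 ≤ 25, yield 3·7 = 21.
No other integer combination yields more.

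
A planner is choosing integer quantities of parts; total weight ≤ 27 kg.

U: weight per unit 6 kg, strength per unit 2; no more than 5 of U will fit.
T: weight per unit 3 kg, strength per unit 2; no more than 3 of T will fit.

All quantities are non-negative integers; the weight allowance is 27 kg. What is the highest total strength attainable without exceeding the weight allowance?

This is a bounded integer knapsack.
3×U and 3×T: weight 27 ≤ 27, strength 3·2 + 3·2 = 12.
2×U and 3×T: weight 21 ≤ 27, strength 2·2 + 3·2 = 10.
Best is 12.

12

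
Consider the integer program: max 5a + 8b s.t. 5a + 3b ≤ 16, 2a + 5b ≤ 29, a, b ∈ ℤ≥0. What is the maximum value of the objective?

40

(a,b)=(0,5): 5·0+3·5=15≤16, 2·0+5·5=25≤29, objective 40.
(a,b)=(0,4): 5·0+3·4=12≤16, 2·0+5·4=20≤29, objective 32.
Maximum is 40 at (a,b)=(0,5).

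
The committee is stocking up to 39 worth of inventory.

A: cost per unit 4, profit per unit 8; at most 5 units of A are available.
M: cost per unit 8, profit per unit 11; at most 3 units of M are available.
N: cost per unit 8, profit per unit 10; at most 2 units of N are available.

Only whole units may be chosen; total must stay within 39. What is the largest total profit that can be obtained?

This is a bounded integer knapsack.
Take 5×A and 2×M: cost 36 ≤ 39, profit 5·8 + 2·11 = 62.
A has the best ratio (8/4) and is taken to its limit of 5; remaining capacity is filled optimally with the others.

62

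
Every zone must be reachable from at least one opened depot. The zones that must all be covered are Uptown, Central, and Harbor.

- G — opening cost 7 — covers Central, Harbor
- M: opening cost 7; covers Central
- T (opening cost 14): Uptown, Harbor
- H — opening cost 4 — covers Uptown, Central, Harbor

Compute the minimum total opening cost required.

This is a weighted set-cover instance.
H alone covers Uptown, Central, Harbor — every zone.
Total opening cost: 4.
No cover costs less than 4.

4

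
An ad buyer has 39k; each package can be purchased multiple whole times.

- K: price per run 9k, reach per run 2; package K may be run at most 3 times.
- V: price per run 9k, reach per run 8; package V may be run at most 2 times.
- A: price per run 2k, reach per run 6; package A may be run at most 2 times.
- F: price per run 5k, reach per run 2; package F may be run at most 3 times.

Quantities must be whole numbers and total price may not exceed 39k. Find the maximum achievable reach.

This is a bounded integer knapsack.
A has the best ratio (6/2); taking only A gives at most 2×6 = 12 (stopped by the supply cap of 2).
Mixing does better — 2×V, 2×A, and 3×F: price 37 ≤ 39, reach 2·8 + 2·6 + 3·2 = 34.

34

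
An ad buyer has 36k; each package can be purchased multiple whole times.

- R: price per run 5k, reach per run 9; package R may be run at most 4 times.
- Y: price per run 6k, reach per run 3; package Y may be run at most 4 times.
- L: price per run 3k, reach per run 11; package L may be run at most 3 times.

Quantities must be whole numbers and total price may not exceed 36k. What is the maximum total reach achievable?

This is a bounded integer knapsack.
L has the best ratio (11/3); taking only L gives at most 3×11 = 33 (stopped by the supply cap of 3).
Mixing does better — 4×R, 1×Y, and 3×L: price 35 ≤ 36, reach 4·9 + 1·3 + 3·11 = 72.

72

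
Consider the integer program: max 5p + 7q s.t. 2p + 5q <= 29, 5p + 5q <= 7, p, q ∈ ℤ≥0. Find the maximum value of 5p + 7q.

Relaxing integrality, the LP optimum is 9.80 at (p,q) = (0, 1.4), which is not an integer point.
(p,q)=(0,1): 2·0+5·1=5≤29, 5·0+5·1=5≤7, objective 7.
(p,q)=(1,0): 2·1+5·0=2≤29, 5·1+5·0=5≤7, objective 5.
(p,q)=(0,0): 2·0+5·0=0≤29, 5·0+5·0=0≤7, objective 0.
The best lattice point is (0,1), giving 7.

7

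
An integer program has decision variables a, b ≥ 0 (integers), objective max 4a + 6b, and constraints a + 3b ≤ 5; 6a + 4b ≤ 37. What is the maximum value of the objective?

(a,b)=(5,0): 1·5+3·0=5≤5, 6·5+4·0=30≤37, objective 20.
(a,b)=(4,0): 1·4+3·0=4≤5, 6·4+4·0=24≤37, objective 16.
No feasible integer point exceeds 20.

20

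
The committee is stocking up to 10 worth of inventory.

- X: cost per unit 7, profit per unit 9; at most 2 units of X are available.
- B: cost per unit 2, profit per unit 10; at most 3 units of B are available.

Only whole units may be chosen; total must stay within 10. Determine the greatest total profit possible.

30

B has the best ratio (10/2); taking only B gives at most 3×10 = 30 (stopped by the supply cap of 3).
Optimal: 3×B: cost 6 ≤ 10, profit 3·10 = 30.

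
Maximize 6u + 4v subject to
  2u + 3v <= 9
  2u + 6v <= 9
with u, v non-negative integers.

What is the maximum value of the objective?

24

Relaxing integrality, the LP optimum is 27.00 at (u,v) = (4.5, 0), which is not an integer point.
(u,v)=(4,0): 2·4+3·0=8≤9, 2·4+6·0=8≤9, objective 24.
(u,v)=(3,0): 2·3+3·0=6≤9, 2·3+6·0=6≤9, objective 18.
No feasible integer point exceeds 24.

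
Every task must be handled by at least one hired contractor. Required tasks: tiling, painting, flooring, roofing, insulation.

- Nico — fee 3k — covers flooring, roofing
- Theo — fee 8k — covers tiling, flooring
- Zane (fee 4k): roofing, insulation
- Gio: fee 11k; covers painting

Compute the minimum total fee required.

23

The greedy cost-per-new-task heuristic would pick Nico, Zane, Theo, and Gio for 26, but a cheaper cover exists.
Choose Theo, Zane, and Gio: together they cover tiling, painting, flooring, roofing, insulation — every task.
Total fee: 8 + 4 + 11 = 23.
No cover costs less than 23.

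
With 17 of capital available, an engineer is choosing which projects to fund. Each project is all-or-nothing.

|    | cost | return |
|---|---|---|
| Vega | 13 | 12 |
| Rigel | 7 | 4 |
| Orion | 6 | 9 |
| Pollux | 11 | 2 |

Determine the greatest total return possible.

Allowing fractional choices, the relaxed optimum would be about 19.2, but projects are indivisible.
Rigel + Orion: cost 7 + 6 = 13 ≤ 17, return 4 + 9 = 13.
Vega: cost 13 ≤ 17, return 12.
Orion + Pollux: cost 6 + 11 = 17 ≤ 17, return 9 + 2 = 11.
Best is Rigel and Orion with total return 13.

13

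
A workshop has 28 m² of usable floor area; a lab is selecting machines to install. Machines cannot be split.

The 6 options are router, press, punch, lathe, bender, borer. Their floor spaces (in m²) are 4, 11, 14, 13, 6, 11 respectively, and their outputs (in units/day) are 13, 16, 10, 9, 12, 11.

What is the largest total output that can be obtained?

press + bender + borer: floor space 11 + 6 + 11 = 28 ≤ 28, output 16 + 12 + 11 = 39.
router + press + bender: floor space 4 + 11 + 6 = 21 ≤ 28, output 13 + 16 + 12 = 41.
router + press + borer: floor space 4 + 11 + 11 = 26 ≤ 28, output 13 + 16 + 11 = 40.
Best is router, press, and bender with total output 41.

41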